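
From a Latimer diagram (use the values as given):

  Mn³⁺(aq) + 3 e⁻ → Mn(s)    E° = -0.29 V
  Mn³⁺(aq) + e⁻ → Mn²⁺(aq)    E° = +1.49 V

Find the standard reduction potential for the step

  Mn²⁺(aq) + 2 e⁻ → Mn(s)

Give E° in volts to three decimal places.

-1.180 V

Sequential free energies add, so n₃E°₃ = n₁E°₁ + n₂E°₂.
With n₃ = 3, and the known step contributing 1×(+1.49) V, the unknown satisfies 2·E° = 3×(-0.29) − 1×(+1.49) = -2.360.
E° = -2.360 / 2 = -1.180 V.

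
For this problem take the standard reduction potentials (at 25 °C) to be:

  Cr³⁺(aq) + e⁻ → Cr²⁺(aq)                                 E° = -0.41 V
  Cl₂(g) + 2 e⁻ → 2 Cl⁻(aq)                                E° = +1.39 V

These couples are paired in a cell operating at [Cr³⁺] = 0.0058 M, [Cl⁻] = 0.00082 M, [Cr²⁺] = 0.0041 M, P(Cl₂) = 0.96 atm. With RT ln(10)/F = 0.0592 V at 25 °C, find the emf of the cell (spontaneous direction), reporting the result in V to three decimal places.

Cl₂/Cl⁻ is the cathode (higher E°), Cr³⁺/Cr²⁺ the anode: E°cell = +1.39 − (-0.41) = +1.80 V, n = 2.
Overall: Cl₂(g) + 2 Cr²⁺(aq) → 2 Cl⁻(aq) + 2 Cr³⁺(aq)
Q = [Cl⁻]^2·[Cr³⁺]^2 / (P(Cl₂)·[Cr²⁺]^2); log Q = -5.853.
E = E° − (0.0592/n) log Q = +1.80 − (0.0592/2)(-5.853) = +1.973 V.

+1.973 V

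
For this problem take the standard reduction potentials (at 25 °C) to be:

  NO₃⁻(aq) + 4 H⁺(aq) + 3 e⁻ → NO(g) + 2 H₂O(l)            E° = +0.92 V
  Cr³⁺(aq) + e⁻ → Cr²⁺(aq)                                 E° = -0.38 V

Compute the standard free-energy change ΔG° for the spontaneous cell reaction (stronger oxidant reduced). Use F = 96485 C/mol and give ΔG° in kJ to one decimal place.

-376.3 kJ

NO₃⁻/NO (E° = +0.92 V) is the cathode; Cr³⁺/Cr²⁺ (E° = -0.38 V) is the anode, so E°cell = +1.30 V.
Balancing electrons gives n = 3 (lcm of 3 and 1).
ΔG° = −nFE° = −(3)(96485)(+1.30) = -376,292 J = -376.3 kJ.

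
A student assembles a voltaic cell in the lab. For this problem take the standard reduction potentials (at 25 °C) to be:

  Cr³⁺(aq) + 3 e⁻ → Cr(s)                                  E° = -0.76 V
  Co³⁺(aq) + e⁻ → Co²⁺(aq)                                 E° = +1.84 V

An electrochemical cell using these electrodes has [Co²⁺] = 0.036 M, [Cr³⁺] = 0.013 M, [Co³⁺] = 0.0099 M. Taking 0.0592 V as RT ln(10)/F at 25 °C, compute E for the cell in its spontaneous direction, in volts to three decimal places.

+2.604 V

Co³⁺/Co²⁺ is the cathode (higher E°), Cr³⁺/Cr the anode: E°cell = +1.84 − (-0.76) = +2.60 V, n = 3.
Overall: 3 Co³⁺(aq) + Cr(s) → 3 Co²⁺(aq) + Cr³⁺(aq)
Q = [Co²⁺]^3·[Cr³⁺] / ([Co³⁺]^3); log Q = -0.204.
E = E° − (0.0592/n) log Q = +2.60 − (0.0592/3)(-0.204) = +2.604 V.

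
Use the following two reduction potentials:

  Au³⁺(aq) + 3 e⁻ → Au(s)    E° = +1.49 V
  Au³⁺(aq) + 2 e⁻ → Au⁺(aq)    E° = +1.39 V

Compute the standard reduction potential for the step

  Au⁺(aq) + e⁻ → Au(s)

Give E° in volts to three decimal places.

+1.690 V

Sequential free energies add, so n₃E°₃ = n₁E°₁ + n₂E°₂.
With n₃ = 3, and the known step contributing 2×(+1.39) V, the unknown satisfies 1·E° = 3×(+1.49) − 2×(+1.39) = +1.690.
E° = +1.690 / 1 = +1.690 V.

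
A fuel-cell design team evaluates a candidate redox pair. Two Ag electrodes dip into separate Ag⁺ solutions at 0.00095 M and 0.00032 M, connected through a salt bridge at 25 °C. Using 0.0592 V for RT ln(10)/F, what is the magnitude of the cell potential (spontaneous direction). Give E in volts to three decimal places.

For a concentration cell E°cell = 0. The 0.00095 M side is the cathode (reduction is favoured where [Ag⁺] is higher).
With n = 1, E = −(0.0592/1) log([Ag⁺]ₐₙ/[Ag⁺]꜀ₐₜ) = −(0.0592/1) log(0.00032/0.00095) = −(0.0592/1)(-0.473) = +0.028 V.

+0.028 V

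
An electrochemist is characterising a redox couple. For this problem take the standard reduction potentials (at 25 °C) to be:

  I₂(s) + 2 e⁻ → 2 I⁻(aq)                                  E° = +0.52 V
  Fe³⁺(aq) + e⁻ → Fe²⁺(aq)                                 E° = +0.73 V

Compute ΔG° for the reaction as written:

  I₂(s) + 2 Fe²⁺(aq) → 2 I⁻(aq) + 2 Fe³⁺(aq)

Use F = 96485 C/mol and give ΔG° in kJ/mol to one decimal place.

+40.5 kJ/mol

As written, I₂/I⁻ is reduced (cathode) and Fe³⁺/Fe²⁺ is oxidised (anode), so E°cell = (+0.52) − (+0.73) = -0.21 V.
Balancing electrons gives n = 2.
ΔG° = −nFE° = −(2)(96485)(-0.21) = 40,524 J = +40.5 kJ/mol.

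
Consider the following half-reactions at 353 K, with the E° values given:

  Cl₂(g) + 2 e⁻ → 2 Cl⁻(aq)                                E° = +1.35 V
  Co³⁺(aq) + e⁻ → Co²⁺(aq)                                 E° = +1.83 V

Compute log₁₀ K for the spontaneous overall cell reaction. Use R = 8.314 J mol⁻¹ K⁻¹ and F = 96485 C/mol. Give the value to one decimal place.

13.7

Cathode: Co³⁺/Co²⁺; anode: Cl₂/Cl⁻. E°cell = (+1.83) − (+1.35) = +0.48 V, with n = 2.
ΔG° = −nFE° = −RT ln K, so ln K = nFE°/(RT) = (2)(96485)(+0.48) / ((8.314)(353)) = 31.561.
log₁₀ K = 31.561 / ln 10 = 13.7.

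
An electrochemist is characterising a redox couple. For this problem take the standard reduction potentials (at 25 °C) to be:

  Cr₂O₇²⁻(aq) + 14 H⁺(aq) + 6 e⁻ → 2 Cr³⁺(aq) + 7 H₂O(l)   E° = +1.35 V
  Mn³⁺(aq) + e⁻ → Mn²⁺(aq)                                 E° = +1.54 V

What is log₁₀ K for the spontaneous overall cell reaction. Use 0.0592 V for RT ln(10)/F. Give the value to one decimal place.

19.3

Cathode: Mn³⁺/Mn²⁺; anode: Cr₂O₇²⁻/Cr³⁺. E°cell = +0.19 V, n = 6.
log K = nE°cell / 0.0592 = (6)(+0.19) / 0.0592 = 19.3.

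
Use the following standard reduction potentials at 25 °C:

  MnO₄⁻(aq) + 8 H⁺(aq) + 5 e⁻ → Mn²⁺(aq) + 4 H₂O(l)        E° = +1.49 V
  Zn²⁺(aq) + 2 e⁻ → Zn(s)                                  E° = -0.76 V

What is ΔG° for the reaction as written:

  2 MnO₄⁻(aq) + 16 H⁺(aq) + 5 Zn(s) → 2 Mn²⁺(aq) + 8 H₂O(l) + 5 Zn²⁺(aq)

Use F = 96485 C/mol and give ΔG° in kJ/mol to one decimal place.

As written, MnO₄⁻/Mn²⁺ is reduced (cathode) and Zn²⁺/Zn is oxidised (anode), so E°cell = (+1.49) − (-0.76) = +2.25 V.
Balancing electrons gives n = 10.
ΔG° = −nFE° = −(10)(96485)(+2.25) = -2,170,912 J = -2170.9 kJ/mol.

-2170.9 kJ/mol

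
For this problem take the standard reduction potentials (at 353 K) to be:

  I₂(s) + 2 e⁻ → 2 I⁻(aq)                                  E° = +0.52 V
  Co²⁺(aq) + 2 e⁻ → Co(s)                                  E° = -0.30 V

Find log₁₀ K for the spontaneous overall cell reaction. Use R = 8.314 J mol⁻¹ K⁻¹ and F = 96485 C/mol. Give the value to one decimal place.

23.4

Cathode: I₂/I⁻; anode: Co²⁺/Co. E°cell = (+0.52) − (-0.30) = +0.82 V, with n = 2.
ΔG° = −nFE° = −RT ln K, so ln K = nFE°/(RT) = (2)(96485)(+0.82) / ((8.314)(353)) = 53.916.
log₁₀ K = 53.916 / ln 10 = 23.4.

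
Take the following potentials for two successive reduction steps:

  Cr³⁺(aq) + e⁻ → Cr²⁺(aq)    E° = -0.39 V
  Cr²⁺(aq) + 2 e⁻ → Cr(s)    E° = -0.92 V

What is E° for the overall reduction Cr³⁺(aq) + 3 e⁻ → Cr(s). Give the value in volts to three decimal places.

-0.743 V

Since ΔG° = −nFE° is additive over sequential reductions, n₃E°₃ = n₁E°₁ + n₂E°₂.
E°₃ = (1×-0.39 + 2×-0.92) / 3 = (-2.230) / 3 = -0.743 V.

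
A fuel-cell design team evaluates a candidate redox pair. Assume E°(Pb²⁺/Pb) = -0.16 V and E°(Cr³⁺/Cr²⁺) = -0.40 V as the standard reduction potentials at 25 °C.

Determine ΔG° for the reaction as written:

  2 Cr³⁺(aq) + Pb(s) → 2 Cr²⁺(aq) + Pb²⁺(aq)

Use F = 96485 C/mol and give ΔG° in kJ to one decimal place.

As written, Cr³⁺/Cr²⁺ is reduced (cathode) and Pb²⁺/Pb is oxidised (anode), so E°cell = (-0.40) − (-0.16) = -0.24 V.
Balancing electrons gives n = 2.
ΔG° = −nFE° = −(2)(96485)(-0.24) = 46,313 J = +46.3 kJ.

+46.3 kJ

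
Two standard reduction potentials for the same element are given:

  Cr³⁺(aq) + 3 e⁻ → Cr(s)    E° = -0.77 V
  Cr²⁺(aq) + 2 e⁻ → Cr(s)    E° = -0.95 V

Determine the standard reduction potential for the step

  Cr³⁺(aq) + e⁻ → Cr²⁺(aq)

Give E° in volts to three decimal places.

-0.410 V

Sequential free energies add, so n₃E°₃ = n₁E°₁ + n₂E°₂.
With n₃ = 3, and the known step contributing 2×(-0.95) V, the unknown satisfies 1·E° = 3×(-0.77) − 2×(-0.95) = -0.410.
E° = -0.410 / 1 = -0.410 V.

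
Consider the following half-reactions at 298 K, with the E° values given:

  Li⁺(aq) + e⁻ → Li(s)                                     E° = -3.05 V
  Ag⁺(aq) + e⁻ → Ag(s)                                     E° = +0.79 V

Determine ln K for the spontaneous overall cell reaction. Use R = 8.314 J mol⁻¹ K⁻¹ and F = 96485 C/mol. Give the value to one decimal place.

149.5

Cathode: Ag⁺/Ag; anode: Li⁺/Li. E°cell = (+0.79) − (-3.05) = +3.84 V, with n = 1.
ΔG° = −nFE° = −RT ln K, so ln K = nFE°/(RT) = (1)(96485)(+3.84) / ((8.314)(298)) = 149.543.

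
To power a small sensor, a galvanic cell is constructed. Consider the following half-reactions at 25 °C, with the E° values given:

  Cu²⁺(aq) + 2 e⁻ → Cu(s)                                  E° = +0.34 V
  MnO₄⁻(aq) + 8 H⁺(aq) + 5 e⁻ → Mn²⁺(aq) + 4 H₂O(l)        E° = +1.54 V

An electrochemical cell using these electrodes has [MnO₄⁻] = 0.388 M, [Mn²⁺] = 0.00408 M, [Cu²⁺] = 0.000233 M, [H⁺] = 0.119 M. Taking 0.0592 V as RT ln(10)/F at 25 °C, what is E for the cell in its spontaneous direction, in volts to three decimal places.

MnO₄⁻/Mn²⁺ is the cathode (higher E°), Cu²⁺/Cu the anode: E°cell = +1.54 − (+0.34) = +1.20 V, n = 10.
Overall: 2 MnO₄⁻(aq) + 16 H⁺(aq) + 5 Cu(s) → 2 Mn²⁺(aq) + 8 H₂O(l) + 5 Cu²⁺(aq)
Q = [Mn²⁺]^2·[Cu²⁺]^5 / ([MnO₄⁻]^2·[H⁺]^16); log Q = -7.328.
E = E° − (0.0592/n) log Q = +1.20 − (0.0592/10)(-7.328) = +1.243 V.

+1.243 V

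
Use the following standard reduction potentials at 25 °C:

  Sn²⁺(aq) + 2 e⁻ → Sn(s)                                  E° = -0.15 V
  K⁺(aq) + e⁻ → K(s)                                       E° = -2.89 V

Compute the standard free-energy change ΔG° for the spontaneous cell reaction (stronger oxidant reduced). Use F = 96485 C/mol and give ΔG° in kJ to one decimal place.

Sn²⁺/Sn (E° = -0.15 V) is the cathode; K⁺/K (E° = -2.89 V) is the anode, so E°cell = +2.74 V.
Balancing electrons gives n = 2 (lcm of 2 and 1).
ΔG° = −nFE° = −(2)(96485)(+2.74) = -528,738 J = -528.7 kJ.

-528.7 kJ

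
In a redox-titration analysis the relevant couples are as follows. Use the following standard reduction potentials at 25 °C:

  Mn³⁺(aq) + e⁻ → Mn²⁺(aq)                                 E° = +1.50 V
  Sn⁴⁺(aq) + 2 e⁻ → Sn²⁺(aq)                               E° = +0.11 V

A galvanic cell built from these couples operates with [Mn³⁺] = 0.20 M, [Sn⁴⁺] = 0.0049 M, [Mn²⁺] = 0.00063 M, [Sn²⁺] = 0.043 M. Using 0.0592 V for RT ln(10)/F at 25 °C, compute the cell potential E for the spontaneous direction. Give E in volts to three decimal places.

+1.566 V

Mn³⁺/Mn²⁺ is the cathode (higher E°), Sn⁴⁺/Sn²⁺ the anode: E°cell = +1.50 − (+0.11) = +1.39 V, n = 2.
Overall: 2 Mn³⁺(aq) + Sn²⁺(aq) → 2 Mn²⁺(aq) + Sn⁴⁺(aq)
Q = [Mn²⁺]^2·[Sn⁴⁺] / ([Mn³⁺]^2·[Sn²⁺]); log Q = -5.947.
E = E° − (0.0592/n) log Q = +1.39 − (0.0592/2)(-5.947) = +1.566 V.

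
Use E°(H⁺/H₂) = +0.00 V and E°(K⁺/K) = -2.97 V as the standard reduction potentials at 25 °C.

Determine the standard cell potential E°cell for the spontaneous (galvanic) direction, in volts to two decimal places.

The H⁺/H₂ couple has the higher reduction potential, so it is the cathode; K⁺/K is oxidised at the anode.
E°cell = E°(cathode) − E°(anode) = (+0.00) − (-2.97) = +2.97 V.
Since E°cell > 0, the reaction is spontaneous under standard conditions.

+2.97 V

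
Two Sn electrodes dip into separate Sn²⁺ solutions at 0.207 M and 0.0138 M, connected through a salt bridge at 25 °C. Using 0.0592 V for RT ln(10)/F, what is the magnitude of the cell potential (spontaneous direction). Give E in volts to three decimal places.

+0.035 V

For a concentration cell E°cell = 0. The 0.207 M side is the cathode (reduction is favoured where [Sn²⁺] is higher).
With n = 2, E = −(0.0592/2) log([Sn²⁺]ₐₙ/[Sn²⁺]꜀ₐₜ) = −(0.0592/2) log(0.0138/0.207) = −(0.0592/2)(-1.176) = +0.035 V.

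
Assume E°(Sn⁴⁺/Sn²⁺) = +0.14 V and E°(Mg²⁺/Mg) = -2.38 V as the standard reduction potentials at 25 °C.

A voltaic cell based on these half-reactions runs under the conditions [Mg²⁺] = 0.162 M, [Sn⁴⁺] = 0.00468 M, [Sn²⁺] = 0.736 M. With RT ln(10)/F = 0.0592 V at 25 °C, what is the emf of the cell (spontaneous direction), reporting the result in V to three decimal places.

+2.478 V

Sn⁴⁺/Sn²⁺ is the cathode (higher E°), Mg²⁺/Mg the anode: E°cell = +0.14 − (-2.38) = +2.52 V, n = 2.
Overall: Sn⁴⁺(aq) + Mg(s) → Sn²⁺(aq) + Mg²⁺(aq)
Q = [Sn²⁺]·[Mg²⁺] / ([Sn⁴⁺]); log Q = 1.406.
E = E° − (0.0592/n) log Q = +2.52 − (0.0592/2)(1.406) = +2.478 V.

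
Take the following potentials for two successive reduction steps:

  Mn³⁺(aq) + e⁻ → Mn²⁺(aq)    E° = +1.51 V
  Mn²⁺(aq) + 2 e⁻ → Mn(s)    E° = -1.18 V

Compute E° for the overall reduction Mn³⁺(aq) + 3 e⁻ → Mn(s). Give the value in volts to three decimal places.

-0.283 V

Since ΔG° = −nFE° is additive over sequential reductions, n₃E°₃ = n₁E°₁ + n₂E°₂.
E°₃ = (1×+1.51 + 2×-1.18) / 3 = (-0.850) / 3 = -0.283 V.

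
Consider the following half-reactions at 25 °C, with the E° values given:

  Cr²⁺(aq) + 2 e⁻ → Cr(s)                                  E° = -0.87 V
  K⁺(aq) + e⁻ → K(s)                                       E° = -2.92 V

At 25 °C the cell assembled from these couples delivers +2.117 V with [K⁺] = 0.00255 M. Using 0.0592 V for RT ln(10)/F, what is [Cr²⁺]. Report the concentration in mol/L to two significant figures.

Cr²⁺/Cr is the cathode, K⁺/K the anode: E°cell = +2.05 V, n = 2.
Overall reaction: Cr²⁺(aq) + 2 K(s) → Cr(s) + 2 K⁺(aq); Q = [K⁺]^2/[Cr²⁺]^1.
From E = E° − (0.0592/n) log Q: log Q = (E° − E)·n/0.0592 = (+2.05 − (+2.117))·2/0.0592 = -2.2635.
So 1·log[Cr²⁺] = 2·log(0.00255) − log Q = -5.1869 − (-2.2635) = -2.9234; [Cr²⁺] = 10^(-2.9234) ≈ 0.0012 M.

0.0012 M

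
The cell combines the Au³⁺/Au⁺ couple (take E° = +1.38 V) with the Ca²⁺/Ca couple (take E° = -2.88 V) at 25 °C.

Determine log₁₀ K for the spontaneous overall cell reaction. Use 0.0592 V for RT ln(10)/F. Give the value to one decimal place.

Cathode: Au³⁺/Au⁺; anode: Ca²⁺/Ca. E°cell = +4.26 V, n = 2.
log K = nE°cell / 0.0592 = (2)(+4.26) / 0.0592 = 143.9.

143.9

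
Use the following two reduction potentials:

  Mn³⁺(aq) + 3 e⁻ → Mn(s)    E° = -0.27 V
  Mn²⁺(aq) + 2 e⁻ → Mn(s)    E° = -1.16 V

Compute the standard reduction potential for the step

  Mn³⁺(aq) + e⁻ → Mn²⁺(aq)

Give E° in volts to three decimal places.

+1.510 V

Sequential free energies add, so n₃E°₃ = n₁E°₁ + n₂E°₂.
With n₃ = 3, and the known step contributing 2×(-1.16) V, the unknown satisfies 1·E° = 3×(-0.27) − 2×(-1.16) = +1.510.
E° = +1.510 / 1 = +1.510 V.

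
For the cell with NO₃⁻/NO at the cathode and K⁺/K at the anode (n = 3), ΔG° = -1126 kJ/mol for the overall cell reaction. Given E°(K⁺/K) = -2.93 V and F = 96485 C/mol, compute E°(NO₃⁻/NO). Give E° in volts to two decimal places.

+0.96 V

E°cell = −ΔG°/(nF) = −(-1126×10³)/((3)(96485)) = +3.890 V.
Since NO₃⁻/NO is the cathode and K⁺/K the anode, E°cell = E°(NO₃⁻/NO) − E°(K⁺/K).
So E°(NO₃⁻/NO) = E°cell + E°(K⁺/K) = +3.890 + (-2.93) = +0.96 V.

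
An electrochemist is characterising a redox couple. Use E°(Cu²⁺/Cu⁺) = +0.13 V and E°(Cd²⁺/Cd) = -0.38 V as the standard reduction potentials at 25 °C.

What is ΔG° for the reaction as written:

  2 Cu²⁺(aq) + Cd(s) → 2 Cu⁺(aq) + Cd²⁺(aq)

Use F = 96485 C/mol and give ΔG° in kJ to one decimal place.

As written, Cu²⁺/Cu⁺ is reduced (cathode) and Cd²⁺/Cd is oxidised (anode), so E°cell = (+0.13) − (-0.38) = +0.51 V.
Balancing electrons gives n = 2.
ΔG° = −nFE° = −(2)(96485)(+0.51) = -98,415 J = -98.4 kJ.

-98.4 kJ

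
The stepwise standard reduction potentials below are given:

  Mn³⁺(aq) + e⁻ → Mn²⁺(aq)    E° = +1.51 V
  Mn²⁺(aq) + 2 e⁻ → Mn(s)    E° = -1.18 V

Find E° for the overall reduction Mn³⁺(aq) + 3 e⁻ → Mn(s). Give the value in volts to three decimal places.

-0.283 V

Adding the free-energy changes (−nFE°) of the two steps gives −n₃FE°₃ = −n₁FE°₁ − n₂FE°₂.
E°₃ = (1×+1.51 + 2×-1.18) / 3 = (-0.850) / 3 = -0.283 V.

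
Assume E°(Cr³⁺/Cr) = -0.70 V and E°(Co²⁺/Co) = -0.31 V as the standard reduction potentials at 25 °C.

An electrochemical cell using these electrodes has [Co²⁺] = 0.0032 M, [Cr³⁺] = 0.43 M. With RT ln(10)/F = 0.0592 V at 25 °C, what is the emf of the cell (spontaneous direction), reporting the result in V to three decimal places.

Co²⁺/Co is the cathode (higher E°), Cr³⁺/Cr the anode: E°cell = -0.31 − (-0.70) = +0.39 V, n = 6.
Overall: 3 Co²⁺(aq) + 2 Cr(s) → 3 Co(s) + 2 Cr³⁺(aq)
Q = [Cr³⁺]^2 / ([Co²⁺]^3); log Q = 6.751.
E = E° − (0.0592/n) log Q = +0.39 − (0.0592/6)(6.751) = +0.323 V.

+0.323 V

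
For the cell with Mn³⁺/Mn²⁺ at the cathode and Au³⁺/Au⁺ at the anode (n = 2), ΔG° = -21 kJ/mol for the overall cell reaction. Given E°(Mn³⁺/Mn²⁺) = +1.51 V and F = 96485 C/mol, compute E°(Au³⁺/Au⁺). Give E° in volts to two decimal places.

E°cell = −ΔG°/(nF) = −(-21×10³)/((2)(96485)) = +0.109 V.
Since Mn³⁺/Mn²⁺ is the cathode and Au³⁺/Au⁺ the anode, E°cell = E°(Mn³⁺/Mn²⁺) − E°(Au³⁺/Au⁺).
So E°(Au³⁺/Au⁺) = E°(Mn³⁺/Mn²⁺) − E°cell = (+1.51) − (+0.109) = +1.40 V.

+1.40 V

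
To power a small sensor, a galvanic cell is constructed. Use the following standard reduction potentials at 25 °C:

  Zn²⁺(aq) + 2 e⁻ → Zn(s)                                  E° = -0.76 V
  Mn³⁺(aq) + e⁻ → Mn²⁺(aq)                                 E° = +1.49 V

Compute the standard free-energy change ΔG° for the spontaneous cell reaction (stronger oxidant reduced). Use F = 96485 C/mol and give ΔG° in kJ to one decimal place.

Mn³⁺/Mn²⁺ (E° = +1.49 V) is the cathode; Zn²⁺/Zn (E° = -0.76 V) is the anode, so E°cell = +2.25 V.
Balancing electrons gives n = 2 (lcm of 1 and 2).
ΔG° = −nFE° = −(2)(96485)(+2.25) = -434,182 J = -434.2 kJ.

-434.2 kJ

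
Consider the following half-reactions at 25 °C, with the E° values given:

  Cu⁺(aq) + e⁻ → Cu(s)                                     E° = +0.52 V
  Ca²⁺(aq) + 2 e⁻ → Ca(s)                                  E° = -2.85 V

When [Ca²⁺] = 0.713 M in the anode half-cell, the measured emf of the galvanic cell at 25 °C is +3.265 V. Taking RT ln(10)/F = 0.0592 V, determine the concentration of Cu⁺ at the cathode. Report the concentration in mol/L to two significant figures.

0.014 M

Cu⁺/Cu is the cathode, Ca²⁺/Ca the anode: E°cell = +3.37 V, n = 2.
Overall reaction: 2 Cu⁺(aq) + Ca(s) → 2 Cu(s) + Ca²⁺(aq); Q = [Ca²⁺]^1/[Cu⁺]^2.
From E = E° − (0.0592/n) log Q: log Q = (E° − E)·n/0.0592 = (+3.37 − (+3.265))·2/0.0592 = 3.5473.
So 2·log[Cu⁺] = 1·log(0.713) − log Q = -0.1469 − (3.5473) = -3.6942; log[Cu⁺] = -3.6942 / 2 = -1.8471; [Cu⁺] = 10^(-1.8471) ≈ 0.014 M.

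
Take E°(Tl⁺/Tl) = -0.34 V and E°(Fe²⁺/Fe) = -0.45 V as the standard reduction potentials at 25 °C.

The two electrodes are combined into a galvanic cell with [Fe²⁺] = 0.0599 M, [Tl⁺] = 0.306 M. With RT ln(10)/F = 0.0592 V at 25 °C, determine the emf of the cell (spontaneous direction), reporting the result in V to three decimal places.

Tl⁺/Tl is the cathode (higher E°), Fe²⁺/Fe the anode: E°cell = -0.34 − (-0.45) = +0.11 V, n = 2.
Overall: 2 Tl⁺(aq) + Fe(s) → 2 Tl(s) + Fe²⁺(aq)
Q = [Fe²⁺] / ([Tl⁺]^2); log Q = -0.194.
E = E° − (0.0592/n) log Q = +0.11 − (0.0592/2)(-0.194) = +0.116 V.

+0.116 V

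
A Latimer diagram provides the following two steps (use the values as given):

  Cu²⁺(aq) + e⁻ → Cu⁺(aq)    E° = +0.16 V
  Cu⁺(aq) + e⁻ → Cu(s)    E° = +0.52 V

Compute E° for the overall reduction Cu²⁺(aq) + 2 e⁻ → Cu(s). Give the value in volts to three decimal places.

+0.340 V

Adding the free-energy changes (−nFE°) of the two steps gives −n₃FE°₃ = −n₁FE°₁ − n₂FE°₂.
E°₃ = (1×+0.16 + 1×+0.52) / 2 = (+0.680) / 2 = +0.340 V.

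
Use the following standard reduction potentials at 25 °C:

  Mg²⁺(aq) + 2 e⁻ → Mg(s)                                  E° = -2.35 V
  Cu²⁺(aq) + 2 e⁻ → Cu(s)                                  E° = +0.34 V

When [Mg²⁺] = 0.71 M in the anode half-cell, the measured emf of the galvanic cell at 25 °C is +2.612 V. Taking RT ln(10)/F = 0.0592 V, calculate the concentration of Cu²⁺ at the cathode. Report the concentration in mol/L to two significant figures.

Cu²⁺/Cu is the cathode, Mg²⁺/Mg the anode: E°cell = +2.69 V, n = 2.
Overall reaction: Cu²⁺(aq) + Mg(s) → Cu(s) + Mg²⁺(aq); Q = [Mg²⁺]^1/[Cu²⁺]^1.
From E = E° − (0.0592/n) log Q: log Q = (E° − E)·n/0.0592 = (+2.69 − (+2.612))·2/0.0592 = 2.6351.
So 1·log[Cu²⁺] = 1·log(0.71) − log Q = -0.1487 − (2.6351) = -2.7838; [Cu²⁺] = 10^(-2.7838) ≈ 0.0016 M.

0.0016 M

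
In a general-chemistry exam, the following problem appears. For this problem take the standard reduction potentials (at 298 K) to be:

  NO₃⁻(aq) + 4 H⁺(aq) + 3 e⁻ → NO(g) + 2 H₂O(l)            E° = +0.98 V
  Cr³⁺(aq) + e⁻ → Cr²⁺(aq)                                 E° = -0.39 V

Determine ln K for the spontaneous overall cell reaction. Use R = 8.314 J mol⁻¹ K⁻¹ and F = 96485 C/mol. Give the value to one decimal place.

Cathode: NO₃⁻/NO; anode: Cr³⁺/Cr²⁺. E°cell = (+0.98) − (-0.39) = +1.37 V, with n = 3.
ΔG° = −nFE° = −RT ln K, so ln K = nFE°/(RT) = (3)(96485)(+1.37) / ((8.314)(298)) = 160.057.

160.1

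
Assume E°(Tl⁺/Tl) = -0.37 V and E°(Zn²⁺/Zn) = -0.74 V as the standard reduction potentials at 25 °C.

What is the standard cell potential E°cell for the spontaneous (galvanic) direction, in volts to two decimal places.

+0.37 V

The Tl⁺/Tl couple has the higher reduction potential, so it is the cathode; Zn²⁺/Zn is oxidised at the anode.
E°cell = E°(cathode) − E°(anode) = (-0.37) − (-0.74) = +0.37 V.
Since E°cell > 0, the reaction is spontaneous under standard conditions.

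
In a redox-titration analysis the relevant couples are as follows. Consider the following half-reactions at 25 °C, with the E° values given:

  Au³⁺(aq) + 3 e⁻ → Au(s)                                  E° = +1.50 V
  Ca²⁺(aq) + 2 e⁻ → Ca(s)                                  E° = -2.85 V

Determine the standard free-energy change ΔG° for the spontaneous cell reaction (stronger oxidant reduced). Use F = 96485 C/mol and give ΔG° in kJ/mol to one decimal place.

-2518.3 kJ/mol

Au³⁺/Au (E° = +1.50 V) is the cathode; Ca²⁺/Ca (E° = -2.85 V) is the anode, so E°cell = +4.35 V.
Balancing electrons gives n = 6 (lcm of 3 and 2).
ΔG° = −nFE° = −(6)(96485)(+4.35) = -2,518,258 J = -2518.3 kJ/mol.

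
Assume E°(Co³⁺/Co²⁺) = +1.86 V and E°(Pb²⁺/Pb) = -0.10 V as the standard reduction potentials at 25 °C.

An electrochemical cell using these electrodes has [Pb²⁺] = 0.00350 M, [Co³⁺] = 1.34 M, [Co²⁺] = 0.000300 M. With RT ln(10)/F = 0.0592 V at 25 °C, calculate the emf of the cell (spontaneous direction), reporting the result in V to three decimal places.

+2.249 V

Co³⁺/Co²⁺ is the cathode (higher E°), Pb²⁺/Pb the anode: E°cell = +1.86 − (-0.10) = +1.96 V, n = 2.
Overall: 2 Co³⁺(aq) + Pb(s) → 2 Co²⁺(aq) + Pb²⁺(aq)
Q = [Co²⁺]^2·[Pb²⁺] / ([Co³⁺]^2); log Q = -9.756.
E = E° − (0.0592/n) log Q = +1.96 − (0.0592/2)(-9.756) = +2.249 V.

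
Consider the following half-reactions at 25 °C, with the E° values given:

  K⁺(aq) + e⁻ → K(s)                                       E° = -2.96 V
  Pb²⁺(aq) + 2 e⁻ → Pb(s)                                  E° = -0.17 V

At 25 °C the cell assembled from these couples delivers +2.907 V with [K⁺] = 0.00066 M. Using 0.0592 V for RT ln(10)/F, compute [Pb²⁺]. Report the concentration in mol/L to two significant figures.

0.0039 M

Pb²⁺/Pb is the cathode, K⁺/K the anode: E°cell = +2.79 V, n = 2.
Overall reaction: Pb²⁺(aq) + 2 K(s) → Pb(s) + 2 K⁺(aq); Q = [K⁺]^2/[Pb²⁺]^1.
From E = E° − (0.0592/n) log Q: log Q = (E° − E)·n/0.0592 = (+2.79 − (+2.907))·2/0.0592 = -3.9527.
So 1·log[Pb²⁺] = 2·log(0.00066) − log Q = -6.3609 − (-3.9527) = -2.4082; [Pb²⁺] = 10^(-2.4082) ≈ 0.0039 M.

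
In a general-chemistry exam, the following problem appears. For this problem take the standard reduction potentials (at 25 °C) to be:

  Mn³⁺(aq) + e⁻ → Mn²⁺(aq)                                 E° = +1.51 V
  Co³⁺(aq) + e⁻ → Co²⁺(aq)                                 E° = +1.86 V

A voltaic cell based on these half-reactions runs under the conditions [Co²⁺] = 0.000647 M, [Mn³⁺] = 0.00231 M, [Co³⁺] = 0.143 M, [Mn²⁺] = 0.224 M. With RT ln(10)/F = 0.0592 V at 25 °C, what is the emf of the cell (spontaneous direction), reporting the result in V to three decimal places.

+0.606 V

Co³⁺/Co²⁺ is the cathode (higher E°), Mn³⁺/Mn²⁺ the anode: E°cell = +1.86 − (+1.51) = +0.35 V, n = 1.
Overall: Co³⁺(aq) + Mn²⁺(aq) → Co²⁺(aq) + Mn³⁺(aq)
Q = [Co²⁺]·[Mn³⁺] / ([Co³⁺]·[Mn²⁺]); log Q = -4.331.
E = E° − (0.0592/n) log Q = +0.35 − (0.0592/1)(-4.331) = +0.606 V.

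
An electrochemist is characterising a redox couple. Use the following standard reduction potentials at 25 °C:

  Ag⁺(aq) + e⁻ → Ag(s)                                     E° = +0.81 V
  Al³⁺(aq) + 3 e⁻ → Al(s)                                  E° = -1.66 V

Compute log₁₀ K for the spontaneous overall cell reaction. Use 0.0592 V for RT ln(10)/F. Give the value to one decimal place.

Cathode: Ag⁺/Ag; anode: Al³⁺/Al. E°cell = +2.47 V, n = 3.
log K = nE°cell / 0.0592 = (3)(+2.47) / 0.0592 = 125.2.

125.2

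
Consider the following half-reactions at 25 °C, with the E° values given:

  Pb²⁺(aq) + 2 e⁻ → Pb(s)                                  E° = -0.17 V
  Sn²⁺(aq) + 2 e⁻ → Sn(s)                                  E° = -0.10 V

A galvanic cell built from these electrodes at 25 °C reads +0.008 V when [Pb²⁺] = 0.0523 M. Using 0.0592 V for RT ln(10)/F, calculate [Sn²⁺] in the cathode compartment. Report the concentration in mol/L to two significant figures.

Sn²⁺/Sn is the cathode, Pb²⁺/Pb the anode: E°cell = +0.07 V, n = 2.
Overall reaction: Sn²⁺(aq) + Pb(s) → Sn(s) + Pb²⁺(aq); Q = [Pb²⁺]^1/[Sn²⁺]^1.
From E = E° − (0.0592/n) log Q: log Q = (E° − E)·n/0.0592 = (+0.07 − (+0.008))·2/0.0592 = 2.0946.
So 1·log[Sn²⁺] = 1·log(0.0523) − log Q = -1.2815 − (2.0946) = -3.3761; [Sn²⁺] = 10^(-3.3761) ≈ 0.00042 M.

0.00042 M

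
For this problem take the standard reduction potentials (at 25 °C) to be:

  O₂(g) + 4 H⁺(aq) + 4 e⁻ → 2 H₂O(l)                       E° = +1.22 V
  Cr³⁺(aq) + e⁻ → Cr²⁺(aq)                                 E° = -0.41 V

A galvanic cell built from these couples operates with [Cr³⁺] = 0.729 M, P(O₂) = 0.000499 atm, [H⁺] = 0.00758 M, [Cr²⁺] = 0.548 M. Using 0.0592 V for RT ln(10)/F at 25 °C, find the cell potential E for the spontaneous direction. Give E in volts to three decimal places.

O₂/H₂O is the cathode (higher E°), Cr³⁺/Cr²⁺ the anode: E°cell = +1.22 − (-0.41) = +1.63 V, n = 4.
Overall: O₂(g) + 4 H⁺(aq) + 4 Cr²⁺(aq) → 2 H₂O(l) + 4 Cr³⁺(aq)
Q = [Cr³⁺]^4 / (P(O₂)·[H⁺]^4·[Cr²⁺]^4); log Q = 12.279.
E = E° − (0.0592/n) log Q = +1.63 − (0.0592/4)(12.279) = +1.448 V.

+1.448 V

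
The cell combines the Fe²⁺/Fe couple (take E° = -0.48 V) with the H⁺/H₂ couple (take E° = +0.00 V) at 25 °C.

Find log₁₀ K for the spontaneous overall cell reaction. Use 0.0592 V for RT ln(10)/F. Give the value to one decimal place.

16.2

Cathode: H⁺/H₂; anode: Fe²⁺/Fe. E°cell = +0.48 V, n = 2.
log K = nE°cell / 0.0592 = (2)(+0.48) / 0.0592 = 16.2.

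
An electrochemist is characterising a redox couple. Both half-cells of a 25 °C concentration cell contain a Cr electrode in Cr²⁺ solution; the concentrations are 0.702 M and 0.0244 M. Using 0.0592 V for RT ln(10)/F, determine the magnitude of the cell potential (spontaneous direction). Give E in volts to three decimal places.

+0.043 V

For a concentration cell E°cell = 0. The 0.702 M side is the cathode (reduction is favoured where [Cr²⁺] is higher).
With n = 2, E = −(0.0592/2) log([Cr²⁺]ₐₙ/[Cr²⁺]꜀ₐₜ) = −(0.0592/2) log(0.0244/0.702) = −(0.0592/2)(-1.459) = +0.043 V.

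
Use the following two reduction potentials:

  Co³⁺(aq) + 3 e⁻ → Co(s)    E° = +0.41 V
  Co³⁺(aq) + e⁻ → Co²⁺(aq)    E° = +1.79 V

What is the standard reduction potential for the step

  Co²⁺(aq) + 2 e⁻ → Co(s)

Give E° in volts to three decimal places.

-0.280 V

Sequential free energies add, so n₃E°₃ = n₁E°₁ + n₂E°₂.
With n₃ = 3, and the known step contributing 1×(+1.79) V, the unknown satisfies 2·E° = 3×(+0.41) − 1×(+1.79) = -0.560.
E° = -0.560 / 2 = -0.280 V.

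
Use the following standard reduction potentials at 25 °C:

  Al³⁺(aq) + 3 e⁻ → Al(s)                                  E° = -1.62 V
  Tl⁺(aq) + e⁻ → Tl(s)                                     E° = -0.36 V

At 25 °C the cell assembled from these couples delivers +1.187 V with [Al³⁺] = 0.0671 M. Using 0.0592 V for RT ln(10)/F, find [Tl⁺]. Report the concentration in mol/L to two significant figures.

Tl⁺/Tl is the cathode, Al³⁺/Al the anode: E°cell = +1.26 V, n = 3.
Overall reaction: 3 Tl⁺(aq) + Al(s) → 3 Tl(s) + Al³⁺(aq); Q = [Al³⁺]^1/[Tl⁺]^3.
From E = E° − (0.0592/n) log Q: log Q = (E° − E)·n/0.0592 = (+1.26 − (+1.187))·3/0.0592 = 3.6993.
So 3·log[Tl⁺] = 1·log(0.0671) − log Q = -1.1733 − (3.6993) = -4.8726; log[Tl⁺] = -4.8726 / 3 = -1.6242; [Tl⁺] = 10^(-1.6242) ≈ 0.024 M.

0.024 M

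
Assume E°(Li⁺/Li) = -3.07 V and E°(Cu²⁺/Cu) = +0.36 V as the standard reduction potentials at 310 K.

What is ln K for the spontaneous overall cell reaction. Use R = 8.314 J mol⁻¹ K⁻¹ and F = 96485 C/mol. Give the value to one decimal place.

Cathode: Cu²⁺/Cu; anode: Li⁺/Li. E°cell = (+0.36) − (-3.07) = +3.43 V, with n = 2.
ΔG° = −nFE° = −RT ln K, so ln K = nFE°/(RT) = (2)(96485)(+3.43) / ((8.314)(310)) = 256.810.

256.8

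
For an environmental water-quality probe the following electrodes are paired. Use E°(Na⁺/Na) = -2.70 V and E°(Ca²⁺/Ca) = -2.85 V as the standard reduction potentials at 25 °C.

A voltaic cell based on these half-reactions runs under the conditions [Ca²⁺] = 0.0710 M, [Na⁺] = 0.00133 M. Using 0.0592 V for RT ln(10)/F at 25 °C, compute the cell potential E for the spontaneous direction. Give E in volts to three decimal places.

Na⁺/Na is the cathode (higher E°), Ca²⁺/Ca the anode: E°cell = -2.70 − (-2.85) = +0.15 V, n = 2.
Overall: 2 Na⁺(aq) + Ca(s) → 2 Na(s) + Ca²⁺(aq)
Q = [Ca²⁺] / ([Na⁺]^2); log Q = 4.604.
E = E° − (0.0592/n) log Q = +0.15 − (0.0592/2)(4.604) = +0.014 V.

+0.014 V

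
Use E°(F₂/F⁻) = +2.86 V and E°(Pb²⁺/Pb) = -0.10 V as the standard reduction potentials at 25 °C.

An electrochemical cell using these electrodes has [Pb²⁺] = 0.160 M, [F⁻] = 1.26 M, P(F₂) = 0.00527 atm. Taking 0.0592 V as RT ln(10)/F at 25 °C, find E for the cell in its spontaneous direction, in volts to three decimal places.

+2.910 V

F₂/F⁻ is the cathode (higher E°), Pb²⁺/Pb the anode: E°cell = +2.86 − (-0.10) = +2.96 V, n = 2.
Overall: F₂(g) + Pb(s) → 2 F⁻(aq) + Pb²⁺(aq)
Q = [F⁻]^2·[Pb²⁺] / (P(F₂)); log Q = 1.683.
E = E° − (0.0592/n) log Q = +2.96 − (0.0592/2)(1.683) = +2.910 V.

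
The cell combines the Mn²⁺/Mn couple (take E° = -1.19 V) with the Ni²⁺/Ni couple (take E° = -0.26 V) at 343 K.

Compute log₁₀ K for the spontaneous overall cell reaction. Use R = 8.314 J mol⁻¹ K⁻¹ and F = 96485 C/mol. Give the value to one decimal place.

Cathode: Ni²⁺/Ni; anode: Mn²⁺/Mn. E°cell = (-0.26) − (-1.19) = +0.93 V, with n = 2.
ΔG° = −nFE° = −RT ln K, so ln K = nFE°/(RT) = (2)(96485)(+0.93) / ((8.314)(343)) = 62.932.
log₁₀ K = 62.932 / ln 10 = 27.3.

27.3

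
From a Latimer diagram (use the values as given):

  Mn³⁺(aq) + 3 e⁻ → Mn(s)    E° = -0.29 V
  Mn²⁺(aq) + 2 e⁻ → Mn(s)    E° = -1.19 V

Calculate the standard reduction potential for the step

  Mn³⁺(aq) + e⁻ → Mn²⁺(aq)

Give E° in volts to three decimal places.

+1.510 V

Sequential free energies add, so n₃E°₃ = n₁E°₁ + n₂E°₂.
With n₃ = 3, and the known step contributing 2×(-1.19) V, the unknown satisfies 1·E° = 3×(-0.29) − 2×(-1.19) = +1.510.
E° = +1.510 / 1 = +1.510 V.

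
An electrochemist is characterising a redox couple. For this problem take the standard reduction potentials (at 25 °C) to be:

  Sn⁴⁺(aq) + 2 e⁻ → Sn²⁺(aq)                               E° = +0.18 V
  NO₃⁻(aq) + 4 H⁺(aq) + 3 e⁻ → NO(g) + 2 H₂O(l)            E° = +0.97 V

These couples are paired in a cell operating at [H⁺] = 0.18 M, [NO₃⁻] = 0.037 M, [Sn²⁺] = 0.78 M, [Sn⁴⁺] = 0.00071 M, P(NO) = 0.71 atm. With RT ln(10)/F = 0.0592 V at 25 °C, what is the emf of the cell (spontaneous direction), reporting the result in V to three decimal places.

NO₃⁻/NO is the cathode (higher E°), Sn⁴⁺/Sn²⁺ the anode: E°cell = +0.97 − (+0.18) = +0.79 V, n = 6.
Overall: 2 NO₃⁻(aq) + 8 H⁺(aq) + 3 Sn²⁺(aq) → 2 NO(g) + 4 H₂O(l) + 3 Sn⁴⁺(aq)
Q = P(NO)^2·[Sn⁴⁺]^3 / ([NO₃⁻]^2·[H⁺]^8·[Sn²⁺]^3); log Q = -0.599.
E = E° − (0.0592/n) log Q = +0.79 − (0.0592/6)(-0.599) = +0.796 V.

+0.796 V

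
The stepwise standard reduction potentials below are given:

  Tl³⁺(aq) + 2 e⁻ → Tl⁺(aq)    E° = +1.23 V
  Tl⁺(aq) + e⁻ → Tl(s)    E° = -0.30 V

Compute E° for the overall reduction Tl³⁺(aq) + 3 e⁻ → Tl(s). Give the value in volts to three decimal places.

Standard free energies of sequential steps add: ΔG°₃ = ΔG°₁ + ΔG°₂, so n₃E°₃ = n₁E°₁ + n₂E°₂.
E°₃ = (2×+1.23 + 1×-0.30) / 3 = (+2.160) / 3 = +0.720 V.

+0.720 V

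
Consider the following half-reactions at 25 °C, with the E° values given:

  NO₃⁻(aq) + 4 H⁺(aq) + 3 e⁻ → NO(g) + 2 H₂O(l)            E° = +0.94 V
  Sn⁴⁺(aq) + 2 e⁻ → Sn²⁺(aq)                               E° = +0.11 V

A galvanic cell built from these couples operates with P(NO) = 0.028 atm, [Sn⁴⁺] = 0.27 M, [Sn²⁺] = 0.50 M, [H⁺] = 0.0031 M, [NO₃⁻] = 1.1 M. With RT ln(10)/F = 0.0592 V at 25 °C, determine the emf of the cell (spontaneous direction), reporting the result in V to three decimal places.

+0.671 V

NO₃⁻/NO is the cathode (higher E°), Sn⁴⁺/Sn²⁺ the anode: E°cell = +0.94 − (+0.11) = +0.83 V, n = 6.
Overall: 2 NO₃⁻(aq) + 8 H⁺(aq) + 3 Sn²⁺(aq) → 2 NO(g) + 4 H₂O(l) + 3 Sn⁴⁺(aq)
Q = P(NO)^2·[Sn⁴⁺]^3 / ([NO₃⁻]^2·[H⁺]^8·[Sn²⁺]^3); log Q = 16.078.
E = E° − (0.0592/n) log Q = +0.83 − (0.0592/6)(16.078) = +0.671 V.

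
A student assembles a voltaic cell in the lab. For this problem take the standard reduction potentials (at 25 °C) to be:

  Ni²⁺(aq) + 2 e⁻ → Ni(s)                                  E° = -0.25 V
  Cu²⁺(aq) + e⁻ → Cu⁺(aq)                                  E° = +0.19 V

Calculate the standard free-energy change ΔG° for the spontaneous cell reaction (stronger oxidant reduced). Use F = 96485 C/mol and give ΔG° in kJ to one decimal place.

-84.9 kJ

Cu²⁺/Cu⁺ (E° = +0.19 V) is the cathode; Ni²⁺/Ni (E° = -0.25 V) is the anode, so E°cell = +0.44 V.
Balancing electrons gives n = 2 (lcm of 1 and 2).
ΔG° = −nFE° = −(2)(96485)(+0.44) = -84,907 J = -84.9 kJ.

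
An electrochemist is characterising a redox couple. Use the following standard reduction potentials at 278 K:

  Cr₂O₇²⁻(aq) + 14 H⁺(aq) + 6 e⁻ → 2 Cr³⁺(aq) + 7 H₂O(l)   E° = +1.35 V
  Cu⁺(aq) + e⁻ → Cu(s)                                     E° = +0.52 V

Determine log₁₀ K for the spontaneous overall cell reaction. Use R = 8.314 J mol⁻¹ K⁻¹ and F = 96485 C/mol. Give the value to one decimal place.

90.3

Cathode: Cr₂O₇²⁻/Cr³⁺; anode: Cu⁺/Cu. E°cell = (+1.35) − (+0.52) = +0.83 V, with n = 6.
ΔG° = −nFE° = −RT ln K, so ln K = nFE°/(RT) = (6)(96485)(+0.83) / ((8.314)(278)) = 207.890.
log₁₀ K = 207.890 / ln 10 = 90.3.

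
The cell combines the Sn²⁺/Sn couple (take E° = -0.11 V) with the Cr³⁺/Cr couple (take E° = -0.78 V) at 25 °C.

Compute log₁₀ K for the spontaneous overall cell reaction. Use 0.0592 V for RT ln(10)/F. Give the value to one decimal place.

67.9

Cathode: Sn²⁺/Sn; anode: Cr³⁺/Cr. E°cell = +0.67 V, n = 6.
log K = nE°cell / 0.0592 = (6)(+0.67) / 0.0592 = 67.9.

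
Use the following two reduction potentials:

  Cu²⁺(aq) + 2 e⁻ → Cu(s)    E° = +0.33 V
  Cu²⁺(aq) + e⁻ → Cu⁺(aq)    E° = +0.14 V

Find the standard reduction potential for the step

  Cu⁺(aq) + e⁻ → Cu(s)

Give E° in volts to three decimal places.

+0.520 V

Sequential free energies add, so n₃E°₃ = n₁E°₁ + n₂E°₂.
With n₃ = 2, and the known step contributing 1×(+0.14) V, the unknown satisfies 1·E° = 2×(+0.33) − 1×(+0.14) = +0.520.
E° = +0.520 / 1 = +0.520 V.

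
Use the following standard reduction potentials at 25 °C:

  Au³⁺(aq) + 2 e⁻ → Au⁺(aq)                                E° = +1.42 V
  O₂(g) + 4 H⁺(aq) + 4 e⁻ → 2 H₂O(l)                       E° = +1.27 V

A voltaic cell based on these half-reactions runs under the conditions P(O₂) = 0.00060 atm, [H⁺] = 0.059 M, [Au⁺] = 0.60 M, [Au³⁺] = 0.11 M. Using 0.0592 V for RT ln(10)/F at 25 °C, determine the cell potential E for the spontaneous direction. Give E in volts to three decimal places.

Au³⁺/Au⁺ is the cathode (higher E°), O₂/H₂O the anode: E°cell = +1.42 − (+1.27) = +0.15 V, n = 4.
Overall: 2 Au³⁺(aq) + 2 H₂O(l) → 2 Au⁺(aq) + O₂(g) + 4 H⁺(aq)
Q = [Au⁺]^2·P(O₂)·[H⁺]^4 / ([Au³⁺]^2); log Q = -6.665.
E = E° − (0.0592/n) log Q = +0.15 − (0.0592/4)(-6.665) = +0.249 V.

+0.249 V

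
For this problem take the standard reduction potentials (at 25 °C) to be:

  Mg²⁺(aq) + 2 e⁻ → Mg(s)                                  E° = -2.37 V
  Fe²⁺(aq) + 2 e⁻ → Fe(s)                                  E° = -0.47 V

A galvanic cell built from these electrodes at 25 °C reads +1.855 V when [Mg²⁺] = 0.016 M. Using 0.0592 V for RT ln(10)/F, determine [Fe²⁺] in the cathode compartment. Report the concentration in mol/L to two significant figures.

Fe²⁺/Fe is the cathode, Mg²⁺/Mg the anode: E°cell = +1.90 V, n = 2.
Overall reaction: Fe²⁺(aq) + Mg(s) → Fe(s) + Mg²⁺(aq); Q = [Mg²⁺]^1/[Fe²⁺]^1.
From E = E° − (0.0592/n) log Q: log Q = (E° − E)·n/0.0592 = (+1.90 − (+1.855))·2/0.0592 = 1.5203.
So 1·log[Fe²⁺] = 1·log(0.016) − log Q = -1.7959 − (1.5203) = -3.3162; [Fe²⁺] = 10^(-3.3162) ≈ 0.00048 M.

0.00048 M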